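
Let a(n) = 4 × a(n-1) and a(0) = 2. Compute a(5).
Computing step by step:
a(0) = 2
a(1) = 4 × 2 = 8
a(2) = 4 × 8 = 32
a(3) = 4 × 32 = 128
a(4) = 4 × 128 = 512
a(5) = 4 × 512 = 2048

2048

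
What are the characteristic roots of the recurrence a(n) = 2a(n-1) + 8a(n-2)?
Substitute a(n) = rⁿ and divide through by rⁿ⁻²: r² - 2r - 8 = 0
Factor: (r - 4)(r + 2) = 0, so r = 4, -2.
General solution: a(n) = A·4ⁿ + B·(-2)ⁿ

Characteristic: r² - 2r - 8 = 0, Roots: r = 4, -2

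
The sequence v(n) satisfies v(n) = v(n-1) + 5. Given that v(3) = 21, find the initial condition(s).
v(3) = v(0) + 3·5, so v(0) = 21 - 15 = 6.

v(0) = 6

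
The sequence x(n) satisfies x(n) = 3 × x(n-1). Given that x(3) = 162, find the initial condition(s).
In general x(n) = 3ⁿ · x(0). At n = 3: x(0) = x(3) / 3^3 = 162 / 27 = 6.

x(0) = 6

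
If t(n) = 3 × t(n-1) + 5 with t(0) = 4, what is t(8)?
Computing step by step:
t(0) = 4
t(1) = 3 × 4 + 5 = 17
t(2) = 3 × 17 + 5 = 56
t(3) = 3 × 56 + 5 = 173
t(4) = 3 × 173 + 5 = 524
t(5) = 3 × 524 + 5 = 1577
t(6) = 3 × 1577 + 5 = 4736
t(7) = 3 × 4736 + 5 = 14213
t(8) = 3 × 14213 + 5 = 42644

42644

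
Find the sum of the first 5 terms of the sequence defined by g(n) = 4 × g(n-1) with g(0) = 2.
Computing the sequence terms: 2, 8, 32, 128, 512
Adding these values together:

682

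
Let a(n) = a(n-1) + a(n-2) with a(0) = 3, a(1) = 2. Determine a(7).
Computing the sequence terms:
3, 2, 5, 7, 12, 19, 31, 50

50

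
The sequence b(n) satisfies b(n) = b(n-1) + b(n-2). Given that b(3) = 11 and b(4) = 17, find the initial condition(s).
Work backwards using b(k) = b(k+2) - b(k+1):
b(2) = b(4) - b(3) = 17 - 11 = 6
b(1) = b(3) - b(2) = 11 - 6 = 5
b(0) = b(2) - b(1) = 6 - 5 = 1

b(0) = 1, b(1) = 5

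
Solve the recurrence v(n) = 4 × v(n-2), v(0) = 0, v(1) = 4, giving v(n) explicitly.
Recurrence: v(n) = 4 × v(n-2), initial: v(0) = 0, v(1) = 4.
Characteristic equation: r² - 4 = 0, which factors as (r - 2)(r + 2) = 0, so r = 2, -2. General solution v(n) = A·2ⁿ + B·(-2)ⁿ. From v(0) = 0: A + B = 0. From v(1) = 4: 2A - 2B = 4. Solving gives A = 1, B = -1.

v(n) = 2ⁿ - (-2)ⁿ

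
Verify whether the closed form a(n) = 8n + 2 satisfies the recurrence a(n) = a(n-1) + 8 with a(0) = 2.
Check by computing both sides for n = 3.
From the recurrence with a(0) = 2:
  a(0) = 2, a(1) = 10, a(2) = 18, a(3) = 26
  so the recurrence gives a(3) = 26.
From the proposed closed form a(n) = 8n + 2:
  a(3) = 26.
Both sides give 26 at n = 3, and the initial condition(s) match, so the closed form is consistent.

Yes, the closed form is correct.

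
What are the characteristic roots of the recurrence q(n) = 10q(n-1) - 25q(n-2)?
Substitute q(n) = rⁿ and divide through by rⁿ⁻²: r² - 10r + 25 = 0
Factor: (r - 5)² = 0, so r = 5 (double root).
General solution: q(n) = (A + Bn)·5ⁿ

Characteristic: r² - 10r + 25 = 0, Roots: r = 5 (double root)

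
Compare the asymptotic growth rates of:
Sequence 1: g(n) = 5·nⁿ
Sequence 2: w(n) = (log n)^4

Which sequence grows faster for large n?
Comparing growth rates:
Growth-rate hierarchy: log n ≺ any polynomial ≺ any exponential cⁿ (c>1) ≺ n! ≺ nⁿ.
super-exponential nⁿ dominates polylogarithmic (log n)^4 asymptotically.

g(n) grows faster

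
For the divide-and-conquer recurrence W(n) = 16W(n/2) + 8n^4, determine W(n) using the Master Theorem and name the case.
Master Theorem template: W(n) = a·W(n/b) + f(n).
Here: a=16, b=2, f(n)=8n^4
Compute log_b(a) = log_2(16) = 4.
f(n) = 8n^4 = Θ(n^4). Case 2: W(n) = Θ(n^4 log n).

Case 2: W(n) = Θ(n^4 log n)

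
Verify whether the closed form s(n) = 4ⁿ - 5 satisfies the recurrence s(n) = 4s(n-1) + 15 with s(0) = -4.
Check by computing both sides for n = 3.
From the recurrence with s(0) = -4:
  s(0) = -4, s(1) = -1, s(2) = 11, s(3) = 59
  so the recurrence gives s(3) = 59.
From the proposed closed form s(n) = 4ⁿ - 5:
  s(3) = 59.
Both sides give 59 at n = 3, and the initial condition(s) match, so the closed form is consistent.

Yes, the closed form is correct.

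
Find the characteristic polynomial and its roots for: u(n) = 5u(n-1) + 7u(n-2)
Substitute u(n) = rⁿ and divide through by rⁿ⁻²: r² - 5r - 7 = 0
Discriminant: 5² + 4·7 = 53, not a perfect square, so by the quadratic formula r = (5 ± √53)/2.
General solution: u(n) = A·r₁ⁿ + B·r₂ⁿ where r₁,r₂ = (5 ± √53)/2

Characteristic: r² - 5r - 7 = 0, Roots: r = (5 ± √53)/2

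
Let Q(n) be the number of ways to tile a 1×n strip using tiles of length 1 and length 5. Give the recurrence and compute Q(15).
Condition on the last tile: it has length 1 (leaving a 1×(n-1) strip) or length 5 (leaving a 1×(n-5) strip), so Q(n) = Q(n-1) + Q(n-5) (order-5 linear recurrence).
For 0 ≤ i < 5 only unit tiles fit, so Q(i) = 1.
Iterating the recurrence: Q(5) = 2, Q(6) = 3, Q(7) = 4, Q(8) = 5, Q(9) = 6, Q(10) = 8, Q(11) = 11, Q(12) = 15, Q(13) = 20, Q(14) = 26, Q(15) = 34.

Q(n) = Q(n-1) + Q(n-5), with Q(i) = 1 for 0 ≤ i < 5; Q(15) = 34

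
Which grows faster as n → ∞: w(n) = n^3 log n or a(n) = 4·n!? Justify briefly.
Comparing growth rates:
Growth-rate hierarchy: log n ≺ any polynomial ≺ any exponential cⁿ (c>1) ≺ n! ≺ nⁿ.
factorial dominates polynomial degree 3 (with log factor) asymptotically.

a(n) grows faster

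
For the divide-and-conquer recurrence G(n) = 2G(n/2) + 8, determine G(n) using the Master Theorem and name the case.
Master Theorem template: G(n) = a·G(n/b) + f(n).
Here: a=2, b=2, f(n)=8
Compute log_b(a) = log_2(2) = 1.
f(n) = 8 = O(n^(1-ε)) with ε = 1. Case 1: G(n) = Θ(n^log_b(a)) = Θ(n).

Case 1: G(n) = Θ(n)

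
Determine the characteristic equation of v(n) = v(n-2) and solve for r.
Substitute v(n) = rⁿ and divide through by rⁿ⁻²: r² - 1 = 0
Factor: (r + 1)(r - 1) = 0, so r = -1, 1.
General solution: v(n) = A·(-1)ⁿ + B·1ⁿ

Characteristic: r² - 1 = 0, Roots: r = -1, 1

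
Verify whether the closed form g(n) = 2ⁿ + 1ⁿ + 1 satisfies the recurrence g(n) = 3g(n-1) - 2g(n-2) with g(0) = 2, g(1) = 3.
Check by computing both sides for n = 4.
From the recurrence with g(0) = 2, g(1) = 3:
  g(0) = 2, g(1) = 3, g(2) = 5, g(3) = 9, g(4) = 17
  so the recurrence gives g(4) = 17.
From the proposed closed form g(n) = 2ⁿ + 1ⁿ + 1:
  g(4) = 18.
The recurrence gives 17 but the closed form gives 18, so the closed form does not satisfy the recurrence.

No, the closed form is incorrect.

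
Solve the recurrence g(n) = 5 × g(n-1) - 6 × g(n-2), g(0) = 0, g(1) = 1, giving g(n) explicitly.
Recurrence: g(n) = 5 × g(n-1) - 6 × g(n-2), initial: g(0) = 0, g(1) = 1.
Characteristic equation: r² - 5r + 6 = 0, which factors as (r - 3)(r - 2) = 0, so r = 3, 2. General solution g(n) = A·3ⁿ + B·2ⁿ. From g(0) = 0: A + B = 0. From g(1) = 1: 3A + 2B = 1. Solving gives A = 1, B = -1.

g(n) = 3ⁿ - 2ⁿ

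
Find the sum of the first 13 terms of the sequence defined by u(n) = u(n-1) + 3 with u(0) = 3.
Computing the sequence terms: 3, 6, 9, 12, 15, 18, 21, 24, 27, 30, 33, 36, 39
Adding these values together:

273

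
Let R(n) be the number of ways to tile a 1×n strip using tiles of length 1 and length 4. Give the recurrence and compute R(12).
Condition on the last tile: it has length 1 (leaving a 1×(n-1) strip) or length 4 (leaving a 1×(n-4) strip), so R(n) = R(n-1) + R(n-4) (order-4 linear recurrence).
For 0 ≤ i < 4 only unit tiles fit, so R(i) = 1.
Iterating the recurrence: R(4) = 2, R(5) = 3, R(6) = 4, R(7) = 5, R(8) = 7, R(9) = 10, R(10) = 14, R(11) = 19, R(12) = 26.

R(n) = R(n-1) + R(n-4), with R(i) = 1 for 0 ≤ i < 4; R(12) = 26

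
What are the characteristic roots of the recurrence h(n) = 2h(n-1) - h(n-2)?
Substitute h(n) = rⁿ and divide through by rⁿ⁻²: r² - 2r + 1 = 0
Factor: (r - 1)² = 0, so r = 1 (double root).
General solution: h(n) = (A + Bn)·1ⁿ

Characteristic: r² - 2r + 1 = 0, Roots: r = 1 (double root)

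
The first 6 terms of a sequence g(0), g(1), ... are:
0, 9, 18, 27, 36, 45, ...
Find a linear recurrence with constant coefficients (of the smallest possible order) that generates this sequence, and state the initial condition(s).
Look for the lowest-order linear relation among consecutive terms.
Observation: consecutive differences are constant (= 9).
Check at n=2: 1·9 + 9 = 18. ✓

g(n) = g(n-1) + 9, g(0) = 0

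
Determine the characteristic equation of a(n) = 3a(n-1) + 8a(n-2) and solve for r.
Substitute a(n) = rⁿ and divide through by rⁿ⁻²: r² - 3r - 8 = 0
Discriminant: 3² + 4·8 = 41, not a perfect square, so by the quadratic formula r = (3 ± √41)/2.
General solution: a(n) = A·r₁ⁿ + B·r₂ⁿ where r₁,r₂ = (3 ± √41)/2

Characteristic: r² - 3r - 8 = 0, Roots: r = (3 ± √41)/2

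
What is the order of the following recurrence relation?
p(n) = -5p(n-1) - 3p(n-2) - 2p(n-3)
The order is the largest lag k for which p(n-k) appears. Here the deepest term is p(n-3), so the order is 3.

Order 3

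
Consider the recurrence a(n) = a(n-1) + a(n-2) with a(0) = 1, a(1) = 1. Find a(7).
Computing the sequence terms:
1, 1, 2, 3, 5, 8, 13, 21

21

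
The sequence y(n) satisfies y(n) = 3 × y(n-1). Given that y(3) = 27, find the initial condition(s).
In general y(n) = 3ⁿ · y(0). At n = 3: y(0) = y(3) / 3^3 = 27 / 27 = 1.

y(0) = 1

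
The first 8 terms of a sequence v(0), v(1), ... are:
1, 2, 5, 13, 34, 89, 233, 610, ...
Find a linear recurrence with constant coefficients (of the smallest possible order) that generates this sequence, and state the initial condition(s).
Look for the lowest-order linear relation among consecutive terms.
Observation: v(n) - 3·v(n-1) - (-1)·v(n-2) = 0 holds for the shown terms, and no order-1 relation v(n) = α·v(n-1) + β fits.
Check at n=3: 3·5 + (-1)·2 = 13. ✓

v(n) = 3v(n-1) - v(n-2), v(0) = 1, v(1) = 2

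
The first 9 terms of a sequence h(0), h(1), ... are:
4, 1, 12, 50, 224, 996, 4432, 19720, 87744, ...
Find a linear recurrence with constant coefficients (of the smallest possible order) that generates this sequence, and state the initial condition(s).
Look for the lowest-order linear relation among consecutive terms.
Observation: h(n) - 4·h(n-1) - (2)·h(n-2) = 0 holds for the shown terms, and no order-1 relation h(n) = α·h(n-1) + β fits.
Check at n=3: 4·12 + (2)·1 = 50. ✓

h(n) = 4h(n-1) + 2h(n-2), h(0) = 4, h(1) = 1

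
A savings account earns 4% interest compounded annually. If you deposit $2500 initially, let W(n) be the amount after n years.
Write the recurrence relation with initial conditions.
Each year the balance grows by 4%, i.e. is multiplied by 1 + 4/100 = 1.04, so W(n) = 1.04 × W(n-1). The initial deposit gives W(0) = 2500.
Unrolling gives the closed form W(n) = 2500 × (1.04)ⁿ.

W(n) = 1.04 × W(n-1), W(0) = 2500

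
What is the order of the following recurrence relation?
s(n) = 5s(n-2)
The order is the largest lag k for which s(n-k) appears. Here the deepest term is s(n-2), so the order is 2.

Order 2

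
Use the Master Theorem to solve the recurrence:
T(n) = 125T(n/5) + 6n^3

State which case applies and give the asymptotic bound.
Master Theorem template: T(n) = a·T(n/b) + f(n).
Here: a=125, b=5, f(n)=6n^3
Compute log_b(a) = log_5(125) = 3.
f(n) = 6n^3 = Θ(n^3). Case 2: T(n) = Θ(n^3 log n).

Case 2: T(n) = Θ(n^3 log n)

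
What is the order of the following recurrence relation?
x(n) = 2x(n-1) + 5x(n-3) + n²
The order is the largest lag k for which x(n-k) appears. Here the deepest term is x(n-3) (the n² term is non-homogeneous and does not affect the order), so the order is 3.

Order 3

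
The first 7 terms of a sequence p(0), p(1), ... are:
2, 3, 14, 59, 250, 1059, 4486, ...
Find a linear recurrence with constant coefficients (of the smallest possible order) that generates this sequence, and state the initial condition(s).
Look for the lowest-order linear relation among consecutive terms.
Observation: p(n) - 4·p(n-1) - (1)·p(n-2) = 0 holds for the shown terms, and no order-1 relation p(n) = α·p(n-1) + β fits.
Check at n=3: 4·14 + (1)·3 = 59. ✓

p(n) = 4p(n-1) + p(n-2), p(0) = 2, p(1) = 3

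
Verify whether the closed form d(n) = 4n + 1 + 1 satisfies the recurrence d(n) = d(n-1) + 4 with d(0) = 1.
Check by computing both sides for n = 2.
From the recurrence with d(0) = 1:
  d(0) = 1, d(1) = 5, d(2) = 9
  so the recurrence gives d(2) = 9.
From the proposed closed form d(n) = 4n + 1 + 1:
  d(2) = 10.
The recurrence gives 9 but the closed form gives 10, so the closed form does not satisfy the recurrence.

No, the closed form is incorrect.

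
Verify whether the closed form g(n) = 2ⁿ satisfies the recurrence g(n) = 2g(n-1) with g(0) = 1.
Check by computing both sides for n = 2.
From the recurrence with g(0) = 1:
  g(0) = 1, g(1) = 2, g(2) = 4
  so the recurrence gives g(2) = 4.
From the proposed closed form g(n) = 2ⁿ:
  g(2) = 4.
Both sides give 4 at n = 2, and the initial condition(s) match, so the closed form is consistent.

Yes, the closed form is correct.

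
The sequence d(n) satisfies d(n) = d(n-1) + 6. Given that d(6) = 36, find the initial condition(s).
d(6) = d(0) + 6·6, so d(0) = 36 - 36 = 0.

d(0) = 0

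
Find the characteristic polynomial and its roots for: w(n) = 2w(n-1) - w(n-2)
Substitute w(n) = rⁿ and divide through by rⁿ⁻²: r² - 2r + 1 = 0
Factor: (r - 1)² = 0, so r = 1 (double root).
General solution: w(n) = (A + Bn)·1ⁿ

Characteristic: r² - 2r + 1 = 0, Roots: r = 1 (double root)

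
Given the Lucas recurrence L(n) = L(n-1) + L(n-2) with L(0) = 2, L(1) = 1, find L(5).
Computing the sequence terms:
2, 1, 3, 4, 7, 11

11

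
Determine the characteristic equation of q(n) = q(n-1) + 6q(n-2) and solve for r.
Substitute q(n) = rⁿ and divide through by rⁿ⁻²: r² - r - 6 = 0
Factor: (r + 2)(r - 3) = 0, so r = -2, 3.
General solution: q(n) = A·(-2)ⁿ + B·3ⁿ

Characteristic: r² - r - 6 = 0, Roots: r = -2, 3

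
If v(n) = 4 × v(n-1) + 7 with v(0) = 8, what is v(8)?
Computing step by step:
v(0) = 8
v(1) = 4 × 8 + 7 = 39
v(2) = 4 × 39 + 7 = 163
v(3) = 4 × 163 + 7 = 659
v(4) = 4 × 659 + 7 = 2643
v(5) = 4 × 2643 + 7 = 10579
v(6) = 4 × 10579 + 7 = 42323
v(7) = 4 × 42323 + 7 = 169299
v(8) = 4 × 169299 + 7 = 677203

677203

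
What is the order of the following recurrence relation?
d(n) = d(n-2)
The order is the largest lag k for which d(n-k) appears. Here the deepest term is d(n-2), so the order is 2.

Order 2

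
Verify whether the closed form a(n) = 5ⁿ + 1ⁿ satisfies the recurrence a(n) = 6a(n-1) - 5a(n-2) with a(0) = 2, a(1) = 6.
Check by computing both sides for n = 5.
From the recurrence with a(0) = 2, a(1) = 6:
  a(0) = 2, a(1) = 6, a(2) = 26, a(3) = 126, a(4) = 626, a(5) = 3126
  so the recurrence gives a(5) = 3126.
From the proposed closed form a(n) = 5ⁿ + 1ⁿ:
  a(5) = 3126.
Both sides give 3126 at n = 5, and the initial condition(s) match, so the closed form is consistent.

Yes, the closed form is correct.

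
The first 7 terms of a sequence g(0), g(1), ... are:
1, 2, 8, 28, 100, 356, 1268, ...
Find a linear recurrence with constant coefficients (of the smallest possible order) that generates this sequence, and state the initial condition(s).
Look for the lowest-order linear relation among consecutive terms.
Observation: g(n) - 3·g(n-1) - (2)·g(n-2) = 0 holds for the shown terms, and no order-1 relation g(n) = α·g(n-1) + β fits.
Check at n=3: 3·8 + (2)·2 = 28. ✓

g(n) = 3g(n-1) + 2g(n-2), g(0) = 1, g(1) = 2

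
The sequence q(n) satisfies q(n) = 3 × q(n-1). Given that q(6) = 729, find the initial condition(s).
In general q(n) = 3ⁿ · q(0). At n = 6: q(0) = q(6) / 3^6 = 729 / 729 = 1.

q(0) = 1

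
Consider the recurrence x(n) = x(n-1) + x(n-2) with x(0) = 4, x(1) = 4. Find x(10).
Computing the sequence terms:
4, 4, 8, 12, 20, 32, 52, 84, 136, 220, 356

356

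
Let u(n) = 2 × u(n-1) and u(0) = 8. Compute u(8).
Computing step by step:
u(0) = 8
u(1) = 2 × 8 = 16
u(2) = 2 × 16 = 32
u(3) = 2 × 32 = 64
u(4) = 2 × 64 = 128
u(5) = 2 × 128 = 256
u(6) = 2 × 256 = 512
u(7) = 2 × 512 = 1024
u(8) = 2 × 1024 = 2048

2048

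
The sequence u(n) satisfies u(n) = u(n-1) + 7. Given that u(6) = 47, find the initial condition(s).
u(6) = u(0) + 6·7, so u(0) = 47 - 42 = 5.

u(0) = 5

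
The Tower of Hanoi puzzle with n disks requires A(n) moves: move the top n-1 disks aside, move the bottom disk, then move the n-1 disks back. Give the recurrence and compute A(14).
Moving n disks = move the top n-1 disks aside (A(n-1) moves) + move the largest disk (1 move) + move the n-1 disks back on top (A(n-1) moves), so A(n) = 2A(n-1) + 1, with A(1) = 1 (a single disk takes one move).
First terms: 1, 3, 7, 15, 31, 63, … — each is one less than a power of 2. Indeed A(n) + 1 = 2(A(n-1) + 1) with A(1) + 1 = 2, so A(n) + 1 = 2ⁿ and A(n) = 2ⁿ - 1.
Hence A(14) = 2^14 - 1 = 16384 - 1 = 16383.

A(n) = 2A(n-1) + 1, A(1) = 1; A(14) = 16383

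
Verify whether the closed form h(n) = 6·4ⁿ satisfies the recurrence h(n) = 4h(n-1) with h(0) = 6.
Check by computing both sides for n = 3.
From the recurrence with h(0) = 6:
  h(0) = 6, h(1) = 24, h(2) = 96, h(3) = 384
  so the recurrence gives h(3) = 384.
From the proposed closed form h(n) = 6·4ⁿ:
  h(3) = 384.
Both sides give 384 at n = 3, and the initial condition(s) match, so the closed form is consistent.

Yes, the closed form is correct.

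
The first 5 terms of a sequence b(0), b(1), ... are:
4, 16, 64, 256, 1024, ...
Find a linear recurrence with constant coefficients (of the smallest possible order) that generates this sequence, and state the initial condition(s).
Look for the lowest-order linear relation among consecutive terms.
Observation: each term is 4× the previous.
Check at n=2: 4·16 = 64. ✓

b(n) = 4 × b(n-1), b(0) = 4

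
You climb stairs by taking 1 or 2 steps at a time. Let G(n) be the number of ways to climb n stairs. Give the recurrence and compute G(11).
Condition on the size of the last step (1 to 2): before it there were n-1, …, n-2 stairs climbed, and these cases are disjoint, so G(n) = G(n-1) + G(n-2) (Fibonacci-type sequence).
Initial conditions by direct count (compositions of i into parts ≤ 2): G(1) = 1; G(2) = 2.
Iterating the recurrence: G(3) = 3, G(4) = 5, G(5) = 8, G(6) = 13, G(7) = 21, G(8) = 34, G(9) = 55, G(10) = 89, G(11) = 144.

G(n) = G(n-1) + G(n-2), G(1) = 1, G(2) = 2; G(11) = 144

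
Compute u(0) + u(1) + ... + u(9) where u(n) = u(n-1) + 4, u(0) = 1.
Computing the sequence terms: 1, 5, 9, 13, 17, 21, 25, 29, 33, 37
Adding these values together:

190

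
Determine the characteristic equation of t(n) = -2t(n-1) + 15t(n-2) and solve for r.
Substitute t(n) = rⁿ and divide through by rⁿ⁻²: r² + 2r - 15 = 0
Factor: (r + 5)(r - 3) = 0, so r = -5, 3.
General solution: t(n) = A·(-5)ⁿ + B·3ⁿ

Characteristic: r² + 2r - 15 = 0, Roots: r = -5, 3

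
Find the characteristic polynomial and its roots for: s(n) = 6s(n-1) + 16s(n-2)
Substitute s(n) = rⁿ and divide through by rⁿ⁻²: r² - 6r - 16 = 0
Factor: (r - 8)(r + 2) = 0, so r = 8, -2.
General solution: s(n) = A·8ⁿ + B·(-2)ⁿ

Characteristic: r² - 6r - 16 = 0, Roots: r = 8, -2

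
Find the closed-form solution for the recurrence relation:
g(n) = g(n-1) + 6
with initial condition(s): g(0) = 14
Recurrence: g(n) = g(n-1) + 6, initial: g(0) = 14.
Each step adds 6, so g(n) = g(0) + 6n = 6n + 14.

g(n) = 6n + 14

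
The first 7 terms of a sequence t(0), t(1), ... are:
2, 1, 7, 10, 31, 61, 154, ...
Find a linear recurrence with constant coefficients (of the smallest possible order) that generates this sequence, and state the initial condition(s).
Look for the lowest-order linear relation among consecutive terms.
Observation: t(n) - 1·t(n-1) - (3)·t(n-2) = 0 holds for the shown terms, and no order-1 relation t(n) = α·t(n-1) + β fits.
Check at n=3: 1·7 + (3)·1 = 10. ✓

t(n) = t(n-1) + 3t(n-2), t(0) = 2, t(1) = 1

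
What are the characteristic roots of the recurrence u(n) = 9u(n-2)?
Substitute u(n) = rⁿ and divide through by rⁿ⁻²: r² - 9 = 0
Factor: (r + 3)(r - 3) = 0, so r = -3, 3.
General solution: u(n) = A·(-3)ⁿ + B·3ⁿ

Characteristic: r² - 9 = 0, Roots: r = -3, 3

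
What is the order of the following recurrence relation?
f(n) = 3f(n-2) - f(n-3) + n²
The order is the largest lag k for which f(n-k) appears. Here the deepest term is f(n-3) (the n² term is non-homogeneous and does not affect the order), so the order is 3.

Order 3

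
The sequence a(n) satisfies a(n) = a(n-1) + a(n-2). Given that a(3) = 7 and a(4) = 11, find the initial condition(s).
Work backwards using a(k) = a(k+2) - a(k+1):
a(2) = a(4) - a(3) = 11 - 7 = 4
a(1) = a(3) - a(2) = 7 - 4 = 3
a(0) = a(2) - a(1) = 4 - 3 = 1

a(0) = 1, a(1) = 3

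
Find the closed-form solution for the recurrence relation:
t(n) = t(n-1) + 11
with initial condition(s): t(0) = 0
Recurrence: t(n) = t(n-1) + 11, initial: t(0) = 0.
Each step adds 11, so t(n) = t(0) + 11n = 11n.

t(n) = 11n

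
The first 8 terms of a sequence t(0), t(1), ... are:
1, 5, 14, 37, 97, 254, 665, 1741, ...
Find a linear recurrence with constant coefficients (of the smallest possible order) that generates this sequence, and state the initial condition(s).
Look for the lowest-order linear relation among consecutive terms.
Observation: t(n) - 3·t(n-1) - (-1)·t(n-2) = 0 holds for the shown terms, and no order-1 relation t(n) = α·t(n-1) + β fits.
Check at n=3: 3·14 + (-1)·5 = 37. ✓

t(n) = 3t(n-1) - t(n-2), t(0) = 1, t(1) = 5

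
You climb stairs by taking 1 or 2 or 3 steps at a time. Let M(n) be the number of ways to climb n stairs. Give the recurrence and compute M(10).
Condition on the size of the last step (1 to 3): before it there were n-1, …, n-3 stairs climbed, and these cases are disjoint, so M(n) = M(n-1) + M(n-2) + M(n-3) (order-3 linear recurrence).
Initial conditions by direct count (compositions of i into parts ≤ 3): M(1) = 1; M(2) = 2; M(3) = 4.
Iterating the recurrence: M(4) = 7, M(5) = 13, M(6) = 24, M(7) = 44, M(8) = 81, M(9) = 149, M(10) = 274.

M(n) = M(n-1) + M(n-2) + M(n-3), M(1) = 1, M(2) = 2, M(3) = 4; M(10) = 274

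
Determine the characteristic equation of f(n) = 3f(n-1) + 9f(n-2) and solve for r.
Substitute f(n) = rⁿ and divide through by rⁿ⁻²: r² - 3r - 9 = 0
Discriminant: 3² + 4·9 = 45, not a perfect square, so by the quadratic formula r = (3 ± √45)/2.
General solution: f(n) = A·r₁ⁿ + B·r₂ⁿ where r₁,r₂ = (3 ± √45)/2

Characteristic: r² - 3r - 9 = 0, Roots: r = (3 ± √45)/2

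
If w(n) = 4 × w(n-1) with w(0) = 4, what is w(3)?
Computing step by step:
w(0) = 4
w(1) = 4 × 4 = 16
w(2) = 4 × 16 = 64
w(3) = 4 × 64 = 256

256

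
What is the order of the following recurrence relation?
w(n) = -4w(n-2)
The order is the largest lag k for which w(n-k) appears. Here the deepest term is w(n-2), so the order is 2.

Order 2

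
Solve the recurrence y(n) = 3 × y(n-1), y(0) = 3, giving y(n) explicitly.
Recurrence: y(n) = 3 × y(n-1), initial: y(0) = 3.
Each term is 3 times the previous, so this is geometric with ratio 3. After n steps: y(n) = y(0)·3ⁿ = 3·3ⁿ.

y(n) = 3·3ⁿ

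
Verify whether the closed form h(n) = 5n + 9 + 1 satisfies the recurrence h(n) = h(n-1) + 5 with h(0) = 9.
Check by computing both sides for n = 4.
From the recurrence with h(0) = 9:
  h(0) = 9, h(1) = 14, h(2) = 19, h(3) = 24, h(4) = 29
  so the recurrence gives h(4) = 29.
From the proposed closed form h(n) = 5n + 9 + 1:
  h(4) = 30.
The recurrence gives 29 but the closed form gives 30, so the closed form does not satisfy the recurrence.

No, the closed form is incorrect.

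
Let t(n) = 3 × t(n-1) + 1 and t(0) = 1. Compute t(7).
Computing step by step:
t(0) = 1
t(1) = 3 × 1 + 1 = 4
t(2) = 3 × 4 + 1 = 13
t(3) = 3 × 13 + 1 = 40
t(4) = 3 × 40 + 1 = 121
t(5) = 3 × 121 + 1 = 364
t(6) = 3 × 364 + 1 = 1093
t(7) = 3 × 1093 + 1 = 3280

3280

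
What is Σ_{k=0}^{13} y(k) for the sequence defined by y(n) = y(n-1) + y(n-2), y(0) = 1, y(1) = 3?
Computing the sequence terms: 1, 3, 4, 7, 11, 18, 29, 47, 76, 123, 199, 322, 521, 843
Adding these values together:

2204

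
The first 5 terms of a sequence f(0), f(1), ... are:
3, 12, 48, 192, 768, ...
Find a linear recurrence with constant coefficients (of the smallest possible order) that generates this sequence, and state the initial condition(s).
Look for the lowest-order linear relation among consecutive terms.
Observation: each term is 4× the previous.
Check at n=2: 4·12 = 48. ✓

f(n) = 4 × f(n-1), f(0) = 3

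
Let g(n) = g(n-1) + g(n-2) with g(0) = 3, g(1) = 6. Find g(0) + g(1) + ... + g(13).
Computing the sequence terms: 3, 6, 9, 15, 24, 39, 63, 102, 165, 267, 432, 699, 1131, 1830
Adding these values together:

4785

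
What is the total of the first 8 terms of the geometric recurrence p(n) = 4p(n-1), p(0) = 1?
Computing the sequence terms: 1, 4, 16, 64, 256, 1024, 4096, 16384
Adding these values together:

21845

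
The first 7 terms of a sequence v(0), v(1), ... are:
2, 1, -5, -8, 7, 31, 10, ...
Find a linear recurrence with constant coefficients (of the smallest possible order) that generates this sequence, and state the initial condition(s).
Look for the lowest-order linear relation among consecutive terms.
Observation: v(n) - 1·v(n-1) - (-3)·v(n-2) = 0 holds for the shown terms, and no order-1 relation v(n) = α·v(n-1) + β fits.
Check at n=3: 1·-5 + (-3)·1 = -8. ✓

v(n) = v(n-1) - 3v(n-2), v(0) = 2, v(1) = 1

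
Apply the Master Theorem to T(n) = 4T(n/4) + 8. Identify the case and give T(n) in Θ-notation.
Master Theorem template: T(n) = a·T(n/b) + f(n).
Here: a=4, b=4, f(n)=8
Compute log_b(a) = log_4(4) = 1.
f(n) = 8 = O(n^(1-ε)) with ε = 1. Case 1: T(n) = Θ(n^log_b(a)) = Θ(n).

Case 1: T(n) = Θ(n)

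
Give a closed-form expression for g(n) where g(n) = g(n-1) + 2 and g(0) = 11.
Recurrence: g(n) = g(n-1) + 2, initial: g(0) = 11.
Each step adds 2, so g(n) = g(0) + 2n = 2n + 11.

g(n) = 2n + 11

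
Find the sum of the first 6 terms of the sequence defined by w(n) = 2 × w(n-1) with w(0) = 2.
Computing the sequence terms: 2, 4, 8, 16, 32, 64
Adding these values together:

126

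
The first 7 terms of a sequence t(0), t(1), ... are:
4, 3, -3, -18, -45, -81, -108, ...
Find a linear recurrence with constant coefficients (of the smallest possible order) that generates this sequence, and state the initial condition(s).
Look for the lowest-order linear relation among consecutive terms.
Observation: t(n) - 3·t(n-1) - (-3)·t(n-2) = 0 holds for the shown terms, and no order-1 relation t(n) = α·t(n-1) + β fits.
Check at n=3: 3·-3 + (-3)·3 = -18. ✓

t(n) = 3t(n-1) - 3t(n-2), t(0) = 4, t(1) = 3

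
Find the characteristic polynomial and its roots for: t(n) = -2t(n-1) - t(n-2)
Substitute t(n) = rⁿ and divide through by rⁿ⁻²: r² + 2r + 1 = 0
Factor: (r + 1)² = 0, so r = -1 (double root).
General solution: t(n) = (A + Bn)·(-1)ⁿ

Characteristic: r² + 2r + 1 = 0, Roots: r = -1 (double root)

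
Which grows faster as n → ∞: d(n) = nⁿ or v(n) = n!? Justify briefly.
Comparing growth rates:
Growth-rate hierarchy: log n ≺ any polynomial ≺ any exponential cⁿ (c>1) ≺ n! ≺ nⁿ.
super-exponential nⁿ dominates factorial asymptotically.

d(n) grows faster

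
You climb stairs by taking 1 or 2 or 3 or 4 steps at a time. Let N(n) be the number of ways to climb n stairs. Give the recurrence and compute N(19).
Condition on the size of the last step (1 to 4): before it there were n-1, …, n-4 stairs climbed, and these cases are disjoint, so N(n) = N(n-1) + N(n-2) + N(n-3) + N(n-4) (order-4 linear recurrence).
Initial conditions by direct count (compositions of i into parts ≤ 4): N(1) = 1; N(2) = 2; N(3) = 4; N(4) = 8.
Iterating the recurrence: N(5) = 15, N(6) = 29, N(7) = 56, N(8) = 108, N(9) = 208, N(10) = 401, N(11) = 773, N(12) = 1490, N(13) = 2872, N(14) = 5536, N(15) = 10671, N(16) = 20569, N(17) = 39648, N(18) = 76424, N(19) = 147312.

N(n) = N(n-1) + N(n-2) + N(n-3) + N(n-4), N(1) = 1, N(2) = 2, N(3) = 4, N(4) = 8; N(19) = 147312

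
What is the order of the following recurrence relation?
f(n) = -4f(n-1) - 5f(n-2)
The order is the largest lag k for which f(n-k) appears. Here the deepest term is f(n-2), so the order is 2.

Order 2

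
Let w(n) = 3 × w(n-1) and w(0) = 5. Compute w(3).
Computing step by step:
w(0) = 5
w(1) = 3 × 5 = 15
w(2) = 3 × 15 = 45
w(3) = 3 × 45 = 135

135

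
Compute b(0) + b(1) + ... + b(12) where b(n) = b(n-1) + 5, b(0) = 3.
Computing the sequence terms: 3, 8, 13, 18, 23, 28, 33, 38, 43, 48, 53, 58, 63
Adding these values together:

429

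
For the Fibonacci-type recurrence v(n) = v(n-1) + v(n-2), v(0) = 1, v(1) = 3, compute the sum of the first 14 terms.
Computing the sequence terms: 1, 3, 4, 7, 11, 18, 29, 47, 76, 123, 199, 322, 521, 843
Adding these values together:

2204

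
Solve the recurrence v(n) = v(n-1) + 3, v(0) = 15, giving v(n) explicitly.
Recurrence: v(n) = v(n-1) + 3, initial: v(0) = 15.
Each step adds 3, so v(n) = v(0) + 3n = 3n + 15.

v(n) = 3n + 15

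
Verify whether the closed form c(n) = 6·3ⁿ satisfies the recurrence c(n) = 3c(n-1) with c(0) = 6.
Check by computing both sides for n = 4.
From the recurrence with c(0) = 6:
  c(0) = 6, c(1) = 18, c(2) = 54, c(3) = 162, c(4) = 486
  so the recurrence gives c(4) = 486.
From the proposed closed form c(n) = 6·3ⁿ:
  c(4) = 486.
Both sides give 486 at n = 4, and the initial condition(s) match, so the closed form is consistent.

Yes, the closed form is correct.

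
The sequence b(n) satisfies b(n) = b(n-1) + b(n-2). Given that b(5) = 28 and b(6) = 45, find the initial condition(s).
Work backwards using b(k) = b(k+2) - b(k+1):
b(4) = b(6) - b(5) = 45 - 28 = 17
b(3) = b(5) - b(4) = 28 - 17 = 11
b(2) = b(4) - b(3) = 17 - 11 = 6
b(1) = b(3) - b(2) = 11 - 6 = 5
b(0) = b(2) - b(1) = 6 - 5 = 1

b(0) = 1, b(1) = 5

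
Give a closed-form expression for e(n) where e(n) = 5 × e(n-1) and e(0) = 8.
Recurrence: e(n) = 5 × e(n-1), initial: e(0) = 8.
Each term is 5 times the previous, so this is geometric with ratio 5. After n steps: e(n) = e(0)·5ⁿ = 8·5ⁿ.

e(n) = 8·5ⁿ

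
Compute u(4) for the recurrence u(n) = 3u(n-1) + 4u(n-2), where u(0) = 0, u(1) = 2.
Computing the sequence terms:
0, 2, 6, 26, 102

102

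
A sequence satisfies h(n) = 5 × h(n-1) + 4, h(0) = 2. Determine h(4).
Computing step by step:
h(0) = 2
h(1) = 5 × 2 + 4 = 14
h(2) = 5 × 14 + 4 = 74
h(3) = 5 × 74 + 4 = 374
h(4) = 5 × 374 + 4 = 1874

1874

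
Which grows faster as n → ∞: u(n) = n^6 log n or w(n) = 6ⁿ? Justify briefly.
Comparing growth rates:
Growth-rate hierarchy: log n ≺ any polynomial ≺ any exponential cⁿ (c>1) ≺ n! ≺ nⁿ.
exponential base 6 dominates polynomial degree 6 (with log factor) asymptotically.

w(n) grows faster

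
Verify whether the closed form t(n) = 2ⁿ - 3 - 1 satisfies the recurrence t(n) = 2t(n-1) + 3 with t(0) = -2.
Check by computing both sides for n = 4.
From the recurrence with t(0) = -2:
  t(0) = -2, t(1) = -1, t(2) = 1, t(3) = 5, t(4) = 13
  so the recurrence gives t(4) = 13.
From the proposed closed form t(n) = 2ⁿ - 3 - 1:
  t(4) = 12.
The recurrence gives 13 but the closed form gives 12, so the closed form does not satisfy the recurrence.

No, the closed form is incorrect.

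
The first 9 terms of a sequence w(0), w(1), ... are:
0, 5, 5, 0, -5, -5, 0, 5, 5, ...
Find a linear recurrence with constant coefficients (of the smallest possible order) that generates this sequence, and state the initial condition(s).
Look for the lowest-order linear relation among consecutive terms.
Observation: w(n) - 1·w(n-1) - (-1)·w(n-2) = 0 holds for the shown terms, and no order-1 relation w(n) = α·w(n-1) + β fits.
Check at n=3: 1·5 + (-1)·5 = 0. ✓

w(n) = w(n-1) - w(n-2), w(0) = 0, w(1) = 5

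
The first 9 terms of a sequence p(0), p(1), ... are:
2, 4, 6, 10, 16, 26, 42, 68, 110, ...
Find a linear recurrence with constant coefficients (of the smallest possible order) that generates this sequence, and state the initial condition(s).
Look for the lowest-order linear relation among consecutive terms.
Observation: p(n) - 1·p(n-1) - (1)·p(n-2) = 0 holds for the shown terms, and no order-1 relation p(n) = α·p(n-1) + β fits.
Check at n=3: 1·6 + (1)·4 = 10. ✓

p(n) = p(n-1) + p(n-2), p(0) = 2, p(1) = 4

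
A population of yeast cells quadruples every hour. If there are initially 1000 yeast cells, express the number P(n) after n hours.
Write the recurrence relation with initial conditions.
Each hour multiplies the count by 4, so the count after n hours depends only on the count after n-1 hours: P(n) = 4 × P(n-1). The starting count gives P(0) = 1000.
Unrolling n times gives the closed form P(n) = 1000 × 4ⁿ.

P(n) = 4 × P(n-1), P(0) = 1000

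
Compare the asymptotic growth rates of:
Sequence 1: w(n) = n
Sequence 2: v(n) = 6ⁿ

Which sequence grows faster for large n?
Comparing growth rates:
Growth-rate hierarchy: log n ≺ any polynomial ≺ any exponential cⁿ (c>1) ≺ n! ≺ nⁿ.
exponential base 6 dominates polynomial degree 1 asymptotically.

v(n) grows faster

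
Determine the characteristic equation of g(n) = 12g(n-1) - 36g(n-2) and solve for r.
Substitute g(n) = rⁿ and divide through by rⁿ⁻²: r² - 12r + 36 = 0
Factor: (r - 6)² = 0, so r = 6 (double root).
General solution: g(n) = (A + Bn)·6ⁿ

Characteristic: r² - 12r + 36 = 0, Roots: r = 6 (double root)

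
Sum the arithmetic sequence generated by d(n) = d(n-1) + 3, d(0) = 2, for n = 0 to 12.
Computing the sequence terms: 2, 5, 8, 11, 14, 17, 20, 23, 26, 29, 32, 35, 38
Adding these values together:

260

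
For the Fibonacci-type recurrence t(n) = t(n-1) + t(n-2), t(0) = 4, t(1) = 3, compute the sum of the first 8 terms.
Computing the sequence terms: 4, 3, 7, 10, 17, 27, 44, 71
Adding these values together:

183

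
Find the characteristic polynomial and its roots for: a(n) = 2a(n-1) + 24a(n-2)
Substitute a(n) = rⁿ and divide through by rⁿ⁻²: r² - 2r - 24 = 0
Factor: (r - 6)(r + 4) = 0, so r = 6, -4.
General solution: a(n) = A·6ⁿ + B·(-4)ⁿ

Characteristic: r² - 2r - 24 = 0, Roots: r = 6, -4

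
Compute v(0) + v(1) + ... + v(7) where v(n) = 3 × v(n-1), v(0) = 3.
Computing the sequence terms: 3, 9, 27, 81, 243, 729, 2187, 6561
Adding these values together:

9840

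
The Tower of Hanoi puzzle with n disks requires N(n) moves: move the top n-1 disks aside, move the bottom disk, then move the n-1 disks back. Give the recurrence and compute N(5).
Moving n disks = move the top n-1 disks aside (N(n-1) moves) + move the largest disk (1 move) + move the n-1 disks back on top (N(n-1) moves), so N(n) = 2N(n-1) + 1, with N(1) = 1 (a single disk takes one move).
First terms: 1, 3, 7, 15, 31, … — each is one less than a power of 2. Indeed N(n) + 1 = 2(N(n-1) + 1) with N(1) + 1 = 2, so N(n) + 1 = 2ⁿ and N(n) = 2ⁿ - 1.
Hence N(5) = 2^5 - 1 = 32 - 1 = 31.

N(n) = 2N(n-1) + 1, N(1) = 1; N(5) = 31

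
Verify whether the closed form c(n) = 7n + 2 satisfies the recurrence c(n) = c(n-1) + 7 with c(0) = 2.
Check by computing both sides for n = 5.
From the recurrence with c(0) = 2:
  c(0) = 2, c(1) = 9, c(2) = 16, c(3) = 23, c(4) = 30, c(5) = 37
  so the recurrence gives c(5) = 37.
From the proposed closed form c(n) = 7n + 2:
  c(5) = 37.
Both sides give 37 at n = 5, and the initial condition(s) match, so the closed form is consistent.

Yes, the closed form is correct.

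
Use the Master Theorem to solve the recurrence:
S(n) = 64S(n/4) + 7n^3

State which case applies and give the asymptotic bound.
Master Theorem template: S(n) = a·S(n/b) + f(n).
Here: a=64, b=4, f(n)=7n^3
Compute log_b(a) = log_4(64) = 3.
f(n) = 7n^3 = Θ(n^3). Case 2: S(n) = Θ(n^3 log n).

Case 2: S(n) = Θ(n^3 log n)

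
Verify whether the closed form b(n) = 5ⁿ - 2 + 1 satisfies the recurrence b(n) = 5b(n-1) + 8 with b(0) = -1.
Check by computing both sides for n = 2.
From the recurrence with b(0) = -1:
  b(0) = -1, b(1) = 3, b(2) = 23
  so the recurrence gives b(2) = 23.
From the proposed closed form b(n) = 5ⁿ - 2 + 1:
  b(2) = 24.
The recurrence gives 23 but the closed form gives 24, so the closed form does not satisfy the recurrence.

No, the closed form is incorrect.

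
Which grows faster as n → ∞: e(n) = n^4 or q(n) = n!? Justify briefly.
Comparing growth rates:
Growth-rate hierarchy: log n ≺ any polynomial ≺ any exponential cⁿ (c>1) ≺ n! ≺ nⁿ.
factorial dominates polynomial degree 4 asymptotically.

q(n) grows faster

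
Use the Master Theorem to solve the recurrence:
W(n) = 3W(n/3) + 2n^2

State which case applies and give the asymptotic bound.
Master Theorem template: W(n) = a·W(n/b) + f(n).
Here: a=3, b=3, f(n)=2n^2
Compute log_b(a) = log_3(3) = 1.
f(n) = 2n^2 = Ω(n^(1+ε)) with ε = 1, and the regularity condition holds (a·f(n/b) = (a/b^2)·f(n) with a/b^2 = 3^-1 < 1). Case 3: W(n) = Θ(f(n)) = Θ(n^2).

Case 3: W(n) = Θ(n^2)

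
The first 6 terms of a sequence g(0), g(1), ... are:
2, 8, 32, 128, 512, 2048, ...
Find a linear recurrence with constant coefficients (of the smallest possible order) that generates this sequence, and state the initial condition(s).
Look for the lowest-order linear relation among consecutive terms.
Observation: each term is 4× the previous.
Check at n=2: 4·8 = 32. ✓

g(n) = 4 × g(n-1), g(0) = 2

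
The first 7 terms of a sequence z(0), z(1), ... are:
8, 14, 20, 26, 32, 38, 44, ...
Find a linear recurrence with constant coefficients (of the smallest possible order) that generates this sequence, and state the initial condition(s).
Look for the lowest-order linear relation among consecutive terms.
Observation: consecutive differences are constant (= 6).
Check at n=2: 1·14 + 6 = 20. ✓

z(n) = z(n-1) + 6, z(0) = 8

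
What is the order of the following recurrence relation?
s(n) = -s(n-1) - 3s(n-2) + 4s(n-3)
The order is the largest lag k for which s(n-k) appears. Here the deepest term is s(n-3), so the order is 3.

Order 3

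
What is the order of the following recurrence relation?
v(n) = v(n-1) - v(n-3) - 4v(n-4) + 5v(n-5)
The order is the largest lag k for which v(n-k) appears. Here the deepest term is v(n-5), so the order is 5.

Order 5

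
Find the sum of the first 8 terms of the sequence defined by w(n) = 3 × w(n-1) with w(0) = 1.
Computing the sequence terms: 1, 3, 9, 27, 81, 243, 729, 2187
Adding these values together:

3280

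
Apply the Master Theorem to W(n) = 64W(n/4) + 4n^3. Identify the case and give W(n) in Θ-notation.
Master Theorem template: W(n) = a·W(n/b) + f(n).
Here: a=64, b=4, f(n)=4n^3
Compute log_b(a) = log_4(64) = 3.
f(n) = 4n^3 = Θ(n^3). Case 2: W(n) = Θ(n^3 log n).

Case 2: W(n) = Θ(n^3 log n)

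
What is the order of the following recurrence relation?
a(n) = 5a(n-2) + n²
The order is the largest lag k for which a(n-k) appears. Here the deepest term is a(n-2) (the n² term is non-homogeneous and does not affect the order), so the order is 2.

Order 2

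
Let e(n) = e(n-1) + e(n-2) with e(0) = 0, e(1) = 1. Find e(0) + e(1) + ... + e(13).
Computing the sequence terms: 0, 1, 1, 2, 3, 5, 8, 13, 21, 34, 55, 89, 144, 233
Adding these values together:

609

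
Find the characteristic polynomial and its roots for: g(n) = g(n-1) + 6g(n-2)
Substitute g(n) = rⁿ and divide through by rⁿ⁻²: r² - r - 6 = 0
Factor: (r - 3)(r + 2) = 0, so r = 3, -2.
General solution: g(n) = A·3ⁿ + B·(-2)ⁿ

Characteristic: r² - r - 6 = 0, Roots: r = 3, -2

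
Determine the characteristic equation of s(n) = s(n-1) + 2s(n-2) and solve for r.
Substitute s(n) = rⁿ and divide through by rⁿ⁻²: r² - r - 2 = 0
Factor: (r + 1)(r - 2) = 0, so r = -1, 2.
General solution: s(n) = A·(-1)ⁿ + B·2ⁿ

Characteristic: r² - r - 2 = 0, Roots: r = -1, 2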